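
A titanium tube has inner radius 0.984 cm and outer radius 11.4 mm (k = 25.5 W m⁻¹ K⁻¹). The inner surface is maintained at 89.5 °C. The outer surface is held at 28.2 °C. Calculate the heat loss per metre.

Q' = 66.7 kW/m

Q' = 2πk·ΔT/ln(r₂/r₁) = 2π × 25.5 × 61.3 / ln(0.0114/0.00984) = 66700 W/m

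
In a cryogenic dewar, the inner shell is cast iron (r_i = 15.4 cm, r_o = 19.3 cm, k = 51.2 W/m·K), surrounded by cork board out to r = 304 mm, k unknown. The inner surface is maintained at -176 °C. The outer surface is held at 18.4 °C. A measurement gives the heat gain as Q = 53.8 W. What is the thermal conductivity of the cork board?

ΣR = ΔT/Q = |-176 − 18.4|/53.8 = 3.613 K/W
Known resistances:
  R_cast iron = (1/0.154 − 1/0.193)/(4πk) = 1.312/(4π·51.2) = 0.002039 K/W
R_cork board = ΣR − ΣR_known = 3.613 − 0.002039 = 3.611 K/W
(1/r₁−1/r₂)/(4πk) = 3.611 ⇒ k = 1.892/(4π·3.611) = 0.0417 W/m·K

k = 0.0417 W/m·K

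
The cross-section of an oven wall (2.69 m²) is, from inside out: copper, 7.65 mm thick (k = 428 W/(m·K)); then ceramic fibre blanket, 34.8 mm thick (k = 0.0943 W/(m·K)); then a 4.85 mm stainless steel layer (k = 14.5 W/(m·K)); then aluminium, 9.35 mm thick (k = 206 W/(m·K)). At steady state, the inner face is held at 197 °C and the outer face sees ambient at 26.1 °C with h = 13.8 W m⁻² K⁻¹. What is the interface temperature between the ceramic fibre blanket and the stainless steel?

T = 54.3 °C

Resistance network (inner→outer):
  R_copper = L/(kA) = 0.00765/(428·2.69) = 6.645×10^-6 K/W
  R_ceramic fibre blanket = L/(kA) = 0.0348/(0.0943·2.69) = 0.1372 K/W
  R_stainless steel = L/(kA) = 0.00485/(14.5·2.69) = 1.243×10^-4 K/W
  R_aluminium = L/(kA) = 0.00935/(206·2.69) = 1.687×10^-5 K/W
  R_conv,out = 1/(hA) = 1/(13.8·2.69) = 0.02694 K/W
ΣR = 6.645×10^-6 + 0.1372 + 1.243×10^-4 + 1.687×10^-5 + 0.02694 = 0.1643 K/W
Q = ΔT/ΣR = (197 °C − 26.1 °C)/0.1643 = 1040 W
From the inner boundary to the ceramic fibre blanket/stainless steel interface, ΣR_partial = 0.1372 K/W.
T_interface = T_in − Q·ΣR_partial = 197 °C − (1040)(0.1372) = 54.3 °C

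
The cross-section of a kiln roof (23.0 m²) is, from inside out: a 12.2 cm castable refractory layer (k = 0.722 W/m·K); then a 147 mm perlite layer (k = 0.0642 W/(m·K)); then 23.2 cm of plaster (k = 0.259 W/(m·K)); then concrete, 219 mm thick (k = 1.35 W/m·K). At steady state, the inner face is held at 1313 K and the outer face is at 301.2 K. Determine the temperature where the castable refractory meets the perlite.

Series thermal resistances, inner to outer:
  R_castable refractory = L/(kA) = 0.122/(0.722·23.0) = 0.007347 K/W
  R_perlite = L/(kA) = 0.147/(0.0642·23.0) = 0.09955 K/W
  R_plaster = L/(kA) = 0.232/(0.259·23.0) = 0.03895 K/W
  R_concrete = L/(kA) = 0.219/(1.35·23.0) = 0.007053 K/W
ΣR = 0.007347 + 0.09955 + 0.03895 + 0.007053 = 0.1529 K/W
Q = ΔT/ΣR = (1313 K − 301.2 K)/0.1529 = 6617 W
From the inner boundary to the castable refractory/perlite interface, ΣR_partial = 0.007347 K/W.
T_interface = T_in − Q·ΣR_partial = 1313 K − (6617)(0.007347) = 1264 K

T = 1264 K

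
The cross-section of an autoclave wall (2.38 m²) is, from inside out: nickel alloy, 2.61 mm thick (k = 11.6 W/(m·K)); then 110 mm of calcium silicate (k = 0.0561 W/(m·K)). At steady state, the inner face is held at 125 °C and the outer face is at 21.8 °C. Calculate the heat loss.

Treat each layer as a resistance in series:
  R_nickel alloy = L/(kA) = 0.00261/(11.6·2.38) = 9.454×10^-5 K/W
  R_calcium silicate = L/(kA) = 0.110/(0.0561·2.38) = 0.8239 K/W
ΣR = 9.454×10^-5 + 0.8239 = 0.8240 K/W
Q = ΔT/ΣR = (125 °C − 21.8 °C)/0.8240 = 125 W

Q = 125 W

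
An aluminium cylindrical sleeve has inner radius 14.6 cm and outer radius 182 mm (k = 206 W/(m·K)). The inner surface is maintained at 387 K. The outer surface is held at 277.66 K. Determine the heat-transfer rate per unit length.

Q' = 2πk·ΔT/ln(r₂/r₁) = 2π × 206 × 109.34 / ln(0.182/0.146) = 6.42×10^5 W/m

Q' = 642 kW/m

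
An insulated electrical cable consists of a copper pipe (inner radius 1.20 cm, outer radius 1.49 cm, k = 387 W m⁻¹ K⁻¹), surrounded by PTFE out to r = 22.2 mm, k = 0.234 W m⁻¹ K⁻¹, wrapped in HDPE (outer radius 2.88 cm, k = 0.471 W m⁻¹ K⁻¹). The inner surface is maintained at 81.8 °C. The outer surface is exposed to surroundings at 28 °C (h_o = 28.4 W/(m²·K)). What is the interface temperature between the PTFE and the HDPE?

T = 55.4 °C

Resistance network (inner→outer):
  R'_copper = ln(0.0149/0.0120)/(2πk) = 0.2165/(2π·387) = 8.902×10^-5 m·K/W
  R'_PTFE = ln(0.0222/0.0149)/(2πk) = 0.3987/(2π·0.234) = 0.2712 m·K/W
  R'_HDPE = ln(0.0288/0.0222)/(2πk) = 0.2603/(2π·0.471) = 0.08795 m·K/W
  R'_conv,out = 1/(2πr h) = 1/(2π·0.0288·28.4) = 0.1946 m·K/W
ΣR = 8.902×10^-5 + 0.2712 + 0.08795 + 0.1946 = 0.5538 m·K/W
Q' = ΔT/ΣR = (81.8 °C − 28 °C)/0.5538 = 97.15 W/m
From the inner boundary to the PTFE/HDPE interface, ΣR_partial = 0.2713 m·K/W.
T_interface = T_in − Q'·ΣR_partial = 81.8 °C − (97.15)(0.2713) = 55.4 °C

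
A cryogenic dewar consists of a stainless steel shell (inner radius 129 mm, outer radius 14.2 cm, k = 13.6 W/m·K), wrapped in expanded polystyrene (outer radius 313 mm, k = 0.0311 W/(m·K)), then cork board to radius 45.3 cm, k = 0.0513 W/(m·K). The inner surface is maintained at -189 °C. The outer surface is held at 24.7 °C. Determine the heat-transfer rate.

Resistance network (inner→outer):
  R_stainless steel = (1/0.129 − 1/0.142)/(4πk) = 0.7097/(4π·13.6) = 0.004153 K/W
  R_expanded polystyrene = (1/0.142 − 1/0.313)/(4πk) = 3.847/(4π·0.0311) = 9.844 K/W
  R_cork board = (1/0.313 − 1/0.453)/(4πk) = 0.9874/(4π·0.0513) = 1.532 K/W
ΣR = 0.004153 + 9.844 + 1.532 = 11.38 K/W
Q = ΔT/ΣR = (-189 °C − 24.7 °C)/11.38 = -18.8 W
(Negative Q ⇒ heat flows inward; heat gain = 18.8 W.)

Q = 18.8 W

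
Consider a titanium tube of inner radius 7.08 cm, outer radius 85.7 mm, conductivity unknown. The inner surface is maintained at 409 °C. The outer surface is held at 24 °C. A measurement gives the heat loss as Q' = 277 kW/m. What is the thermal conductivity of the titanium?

k = 21.9 W/m·K

ΣR = ΔT/Q' = |409 − 24|/2.77×10^5 = 0.001390 m·K/W
ln(r₂/r₁)/(2πk) = 0.001390 ⇒ k = 0.1910/(2π·0.001390) = 21.9 W/m·K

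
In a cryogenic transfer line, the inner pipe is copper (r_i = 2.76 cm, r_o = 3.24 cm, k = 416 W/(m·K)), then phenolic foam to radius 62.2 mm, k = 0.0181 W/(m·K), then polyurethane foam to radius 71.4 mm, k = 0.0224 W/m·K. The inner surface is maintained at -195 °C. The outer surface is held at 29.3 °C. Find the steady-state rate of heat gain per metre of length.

Q' = 33.4 W/m

Resistance network (inner→outer):
  R'_copper = ln(0.0324/0.0276)/(2πk) = 0.1603/(2π·416) = 6.134×10^-5 m·K/W
  R'_phenolic foam = ln(0.0622/0.0324)/(2πk) = 0.6522/(2π·0.0181) = 5.735 m·K/W
  R'_polyurethane foam = ln(0.0714/0.0622)/(2πk) = 0.1379/(2π·0.0224) = 0.9801 m·K/W
ΣR = 6.134×10^-5 + 5.735 + 0.9801 = 6.715 m·K/W
Q' = ΔT/ΣR = (-195 °C − 29.3 °C)/6.715 = -33.4 W/m
(Negative Q' ⇒ heat flows inward; heat gain = 33.4 W/m.)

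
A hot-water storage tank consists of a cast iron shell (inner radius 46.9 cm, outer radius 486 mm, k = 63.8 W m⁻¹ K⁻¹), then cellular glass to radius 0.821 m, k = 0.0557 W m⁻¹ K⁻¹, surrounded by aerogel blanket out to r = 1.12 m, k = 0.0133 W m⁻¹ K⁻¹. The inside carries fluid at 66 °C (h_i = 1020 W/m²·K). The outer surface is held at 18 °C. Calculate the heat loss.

Series thermal resistances, inner to outer:
  R_conv,in = 1/(4πr²h) = 1/(4π·0.469²·1020) = 3.547×10^-4 K/W
  R_cast iron = (1/0.469 − 1/0.486)/(4πk) = 0.07458/(4π·63.8) = 9.303×10^-5 K/W
  R_cellular glass = (1/0.486 − 1/0.821)/(4πk) = 0.8396/(4π·0.0557) = 1.200 K/W
  R_aerogel blanket = (1/0.821 − 1/1.12)/(4πk) = 0.3252/(4π·0.0133) = 1.946 K/W
ΣR = 3.547×10^-4 + 9.303×10^-5 + 1.200 + 1.946 = 3.146 K/W
Q = ΔT/ΣR = (66 °C − 18 °C)/3.146 = 15.3 W

Q = 15.3 W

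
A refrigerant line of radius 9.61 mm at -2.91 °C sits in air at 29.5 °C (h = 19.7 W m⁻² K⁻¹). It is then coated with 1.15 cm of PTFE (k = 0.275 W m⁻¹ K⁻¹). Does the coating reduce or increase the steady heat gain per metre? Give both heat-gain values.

Critical radius for a cylinder: r_cr = k/h = 0.0140 m = 1.40 cm.
Outer radius after coating: r₂ = 0.00961 + 0.0115 = 0.02111 m.
r₁ < r_cr < r₂: heat gain rises to a maximum at r_cr then falls. Whether the coating helps depends on whether Q(r₂) has dropped back below Q(r₁).
Bare: R = 1/(2πr₁h) = 0.8407 m·K/W; Q = 32.41/0.8407 = 38.6 W/m.
Coated: R = R_cond + R_conv = 0.8381 m·K/W; Q = 32.41/0.8381 = 38.7 W/m.

increases: 38.6 → 38.7 W/m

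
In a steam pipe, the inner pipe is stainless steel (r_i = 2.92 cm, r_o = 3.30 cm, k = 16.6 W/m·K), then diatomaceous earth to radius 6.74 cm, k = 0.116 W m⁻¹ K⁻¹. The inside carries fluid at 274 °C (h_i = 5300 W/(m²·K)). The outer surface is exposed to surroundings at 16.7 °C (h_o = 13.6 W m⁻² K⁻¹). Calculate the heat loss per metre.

Treat each layer as a resistance in series:
  R'_conv,in = 1/(2πr h) = 1/(2π·0.0292·5300) = 0.001028 m·K/W
  R'_stainless steel = ln(0.0330/0.0292)/(2πk) = 0.1223/(2π·16.6) = 0.001173 m·K/W
  R'_diatomaceous earth = ln(0.0674/0.0330)/(2πk) = 0.7141/(2π·0.116) = 0.9798 m·K/W
  R'_conv,out = 1/(2πr h) = 1/(2π·0.0674·13.6) = 0.1736 m·K/W
ΣR = 0.001028 + 0.001173 + 0.9798 + 0.1736 = 1.156 m·K/W
Q' = ΔT/ΣR = (274 °C − 16.7 °C)/1.156 = 223 W/m

Q' = 223 W/m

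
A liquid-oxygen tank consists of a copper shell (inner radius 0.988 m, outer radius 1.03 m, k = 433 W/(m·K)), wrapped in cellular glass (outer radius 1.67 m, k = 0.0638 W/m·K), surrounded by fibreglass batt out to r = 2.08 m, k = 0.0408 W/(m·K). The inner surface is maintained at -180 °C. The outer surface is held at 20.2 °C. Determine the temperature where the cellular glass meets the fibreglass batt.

Treat each layer as a resistance in series:
  R_copper = (1/0.988 − 1/1.03)/(4πk) = 0.04127/(4π·433) = 7.585×10^-6 K/W
  R_cellular glass = (1/1.03 − 1/1.67)/(4πk) = 0.3721/(4π·0.0638) = 0.4641 K/W
  R_fibreglass batt = (1/1.67 − 1/2.08)/(4πk) = 0.1180/(4π·0.0408) = 0.2302 K/W
ΣR = 7.585×10^-6 + 0.4641 + 0.2302 = 0.6943 K/W
Q = ΔT/ΣR = (-180 °C − 20.2 °C)/0.6943 = -288.3 W
From the inner boundary to the cellular glass/fibreglass batt interface, ΣR_partial = 0.4641 K/W.
T_interface = T_in − Q·ΣR_partial = -180 °C − (-288.3)(0.4641) = -46.2 °C

T = -46.2 °C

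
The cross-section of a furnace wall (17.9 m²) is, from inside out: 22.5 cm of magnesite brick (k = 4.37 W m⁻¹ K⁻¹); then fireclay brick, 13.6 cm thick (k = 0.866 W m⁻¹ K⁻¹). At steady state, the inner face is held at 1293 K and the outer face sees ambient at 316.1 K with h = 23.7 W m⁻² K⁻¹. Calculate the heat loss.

Q = 69.7 kW

Resistance network (inner→outer):
  R_magnesite brick = L/(kA) = 0.225/(4.37·17.9) = 0.002876 K/W
  R_fireclay brick = L/(kA) = 0.136/(0.866·17.9) = 0.008773 K/W
  R_conv,out = 1/(hA) = 1/(23.7·17.9) = 0.002357 K/W
ΣR = 0.002876 + 0.008773 + 0.002357 = 0.01401 K/W
Q = ΔT/ΣR = (1293 K − 316.1 K)/0.01401 = 69700 W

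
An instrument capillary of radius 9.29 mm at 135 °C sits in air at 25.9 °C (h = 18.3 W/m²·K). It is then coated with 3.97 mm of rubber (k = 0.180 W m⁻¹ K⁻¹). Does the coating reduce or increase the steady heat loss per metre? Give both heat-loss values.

Critical radius for a cylinder: r_cr = k/h = 0.00984 m = 0.984 cm.
Outer radius after coating: r₂ = 0.00929 + 0.00397 = 0.01326 m.
r₁ < r_cr < r₂: heat loss rises to a maximum at r_cr then falls. Whether the coating helps depends on whether Q(r₂) has dropped back below Q(r₁).
Bare: R = 1/(2πr₁h) = 0.9362 m·K/W; Q = 109.1/0.9362 = 117 W/m.
Coated: R = R_cond + R_conv = 0.9705 m·K/W; Q = 109.1/0.9705 = 112 W/m.

reduces: 117 → 112 W/m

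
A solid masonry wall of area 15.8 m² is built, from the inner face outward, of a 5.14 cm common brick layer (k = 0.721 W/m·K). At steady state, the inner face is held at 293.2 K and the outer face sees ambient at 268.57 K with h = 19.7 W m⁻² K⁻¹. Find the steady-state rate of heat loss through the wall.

Q = 3190 W

Treat each layer as a resistance in series:
  R_common brick = L/(kA) = 0.0514/(0.721·15.8) = 0.004512 K/W
  R_conv,out = 1/(hA) = 1/(19.7·15.8) = 0.003213 K/W
ΣR = 0.004512 + 0.003213 = 0.007725 K/W
Q = ΔT/ΣR = (293.2 K − 268.57 K)/0.007725 = 3190 W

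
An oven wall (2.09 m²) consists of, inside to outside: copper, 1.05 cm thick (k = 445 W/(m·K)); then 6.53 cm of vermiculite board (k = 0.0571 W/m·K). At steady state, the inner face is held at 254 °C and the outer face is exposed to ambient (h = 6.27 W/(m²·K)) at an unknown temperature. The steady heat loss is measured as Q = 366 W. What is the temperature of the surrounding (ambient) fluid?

T_out = 25.8 °C

Sum the resistances:
  R_copper = L/(kA) = 0.0105/(445·2.09) = 1.129×10^-5 K/W
  R_vermiculite board = L/(kA) = 0.0653/(0.0571·2.09) = 0.5472 K/W
  R_conv,out = 1/(hA) = 1/(6.27·2.09) = 0.07631 K/W
ΣR = 0.6235 K/W
ΔT = Q·ΣR = 366 × 0.6235 = 228.2 K
Heat flows outward, so T_out = T_in − ΔT = 254 − 228.2 = 25.8 °C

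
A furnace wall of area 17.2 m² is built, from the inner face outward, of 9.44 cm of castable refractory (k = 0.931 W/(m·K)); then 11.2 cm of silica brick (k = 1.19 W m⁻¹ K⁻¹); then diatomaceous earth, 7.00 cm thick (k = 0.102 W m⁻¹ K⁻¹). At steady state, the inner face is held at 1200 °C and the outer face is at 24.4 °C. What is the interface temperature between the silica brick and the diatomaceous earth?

Resistance network (inner→outer):
  R_castable refractory = L/(kA) = 0.0944/(0.931·17.2) = 0.005895 K/W
  R_silica brick = L/(kA) = 0.112/(1.19·17.2) = 0.005472 K/W
  R_diatomaceous earth = L/(kA) = 0.0700/(0.102·17.2) = 0.03990 K/W
ΣR = 0.005895 + 0.005472 + 0.03990 = 0.05127 K/W
Q = ΔT/ΣR = (1200 °C − 24.4 °C)/0.05127 = 22930 W
From the inner boundary to the silica brick/diatomaceous earth interface, ΣR_partial = 0.01137 K/W.
T_interface = T_in − Q·ΣR_partial = 1200 °C − (22930)(0.01137) = 939 °C

T = 939 °C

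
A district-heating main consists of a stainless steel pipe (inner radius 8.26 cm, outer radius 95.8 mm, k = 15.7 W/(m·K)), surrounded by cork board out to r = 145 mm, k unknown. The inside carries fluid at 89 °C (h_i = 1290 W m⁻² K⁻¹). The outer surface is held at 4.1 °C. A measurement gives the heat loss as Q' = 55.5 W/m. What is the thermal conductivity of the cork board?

k = 0.0432 W/m·K

ΣR = ΔT/Q' = |89 − 4.1|/55.5 = 1.530 m·K/W
Known resistances:
  R'_conv,in = 1/(2πr h) = 1/(2π·0.0826·1290) = 0.001494 m·K/W
  R'_stainless steel = ln(0.0958/0.0826)/(2πk) = 0.1483/(2π·15.7) = 0.001503 m·K/W
R_cork board = ΣR − ΣR_known = 1.530 − 0.002997 = 1.527 m·K/W
ln(r₂/r₁)/(2πk) = 1.527 ⇒ k = 0.4145/(2π·1.527) = 0.0432 W/m·K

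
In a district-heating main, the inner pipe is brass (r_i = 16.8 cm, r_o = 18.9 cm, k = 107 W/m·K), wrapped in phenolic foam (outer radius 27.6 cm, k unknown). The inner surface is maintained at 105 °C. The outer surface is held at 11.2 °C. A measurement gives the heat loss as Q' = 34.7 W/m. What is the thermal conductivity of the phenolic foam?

k = 0.0223 W/m·K

ΣR = ΔT/Q' = |105 − 11.2|/34.7 = 2.703 m·K/W
Known resistances:
  R'_brass = ln(0.189/0.168)/(2πk) = 0.1178/(2π·107) = 1.752×10^-4 m·K/W
R_phenolic foam = ΣR − ΣR_known = 2.703 − 1.752×10^-4 = 2.703 m·K/W
ln(r₂/r₁)/(2πk) = 2.703 ⇒ k = 0.3787/(2π·2.703) = 0.0223 W/m·K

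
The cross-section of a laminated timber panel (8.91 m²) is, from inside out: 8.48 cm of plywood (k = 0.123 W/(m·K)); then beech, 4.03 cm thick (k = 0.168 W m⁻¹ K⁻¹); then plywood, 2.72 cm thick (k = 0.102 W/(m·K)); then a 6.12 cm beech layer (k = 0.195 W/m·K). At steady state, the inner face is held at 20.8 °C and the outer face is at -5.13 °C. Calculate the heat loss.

Q = 153 W

Treat each layer as a resistance in series:
  R_plywood = L/(kA) = 0.0848/(0.123·8.91) = 0.07738 K/W
  R_beech = L/(kA) = 0.0403/(0.168·8.91) = 0.02692 K/W
  R_plywood = L/(kA) = 0.0272/(0.102·8.91) = 0.02993 K/W
  R_beech = L/(kA) = 0.0612/(0.195·8.91) = 0.03522 K/W
ΣR = 0.07738 + 0.02692 + 0.02993 + 0.03522 = 0.1694 K/W
Q = ΔT/ΣR = (20.8 °C − -5.13 °C)/0.1694 = 153 W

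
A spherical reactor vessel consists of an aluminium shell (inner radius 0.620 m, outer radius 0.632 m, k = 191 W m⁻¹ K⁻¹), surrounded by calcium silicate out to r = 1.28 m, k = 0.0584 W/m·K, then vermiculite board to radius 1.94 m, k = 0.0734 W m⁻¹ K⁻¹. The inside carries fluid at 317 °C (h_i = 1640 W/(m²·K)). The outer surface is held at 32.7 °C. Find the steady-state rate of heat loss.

Q = 206 W

Series thermal resistances, inner to outer:
  R_conv,in = 1/(4πr²h) = 1/(4π·0.620²·1640) = 1.262×10^-4 K/W
  R_aluminium = (1/0.620 − 1/0.632)/(4πk) = 0.03062/(4π·191) = 1.276×10^-5 K/W
  R_calcium silicate = (1/0.632 − 1/1.28)/(4πk) = 0.8010/(4π·0.0584) = 1.092 K/W
  R_vermiculite board = (1/1.28 − 1/1.94)/(4πk) = 0.2658/(4π·0.0734) = 0.2882 K/W
ΣR = 1.262×10^-4 + 1.276×10^-5 + 1.092 + 0.2882 = 1.380 K/W
Q = ΔT/ΣR = (317 °C − 32.7 °C)/1.380 = 206 W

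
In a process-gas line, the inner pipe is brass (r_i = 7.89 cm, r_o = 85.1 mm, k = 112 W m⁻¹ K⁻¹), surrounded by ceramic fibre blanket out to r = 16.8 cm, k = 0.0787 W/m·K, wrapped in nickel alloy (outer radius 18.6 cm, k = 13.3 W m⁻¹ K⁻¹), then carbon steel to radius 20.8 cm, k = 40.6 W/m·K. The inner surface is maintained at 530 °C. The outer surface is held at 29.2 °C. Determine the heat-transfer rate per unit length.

Treat each layer as a resistance in series:
  R'_brass = ln(0.0851/0.0789)/(2πk) = 0.07565/(2π·112) = 1.075×10^-4 m·K/W
  R'_ceramic fibre blanket = ln(0.168/0.0851)/(2πk) = 0.6801/(2π·0.0787) = 1.375 m·K/W
  R'_nickel alloy = ln(0.186/0.168)/(2πk) = 0.1018/(2π·13.3) = 0.001218 m·K/W
  R'_carbon steel = ln(0.208/0.186)/(2πk) = 0.1118/(2π·40.6) = 4.382×10^-4 m·K/W
ΣR = 1.075×10^-4 + 1.375 + 0.001218 + 4.382×10^-4 = 1.377 m·K/W
Q' = ΔT/ΣR = (530 °C − 29.2 °C)/1.377 = 364 W/m

Q' = 364 W/m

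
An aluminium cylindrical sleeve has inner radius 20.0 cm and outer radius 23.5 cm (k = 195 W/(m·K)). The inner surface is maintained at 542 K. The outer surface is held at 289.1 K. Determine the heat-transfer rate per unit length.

Q' = 1920 kW/m

Q' = 2πk·ΔT/ln(r₂/r₁) = 2π × 195 × 252.9 / ln(0.235/0.200) = 1.92×10^6 W/m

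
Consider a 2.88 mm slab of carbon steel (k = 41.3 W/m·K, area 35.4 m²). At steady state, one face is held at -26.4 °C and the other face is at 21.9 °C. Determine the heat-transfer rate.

Q = 2.45×10^7 W

Q = kA·ΔT/L = 41.3 × 35.4 × |-26.4 °C − 21.9 °C| / 0.00288 = 2.45×10^7 W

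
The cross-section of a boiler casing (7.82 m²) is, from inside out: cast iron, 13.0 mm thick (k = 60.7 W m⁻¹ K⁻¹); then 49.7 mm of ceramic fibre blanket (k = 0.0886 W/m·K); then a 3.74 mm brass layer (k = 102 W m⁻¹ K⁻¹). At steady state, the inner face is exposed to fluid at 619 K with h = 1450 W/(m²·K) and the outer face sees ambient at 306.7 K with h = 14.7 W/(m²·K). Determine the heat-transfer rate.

Q = 3.88 kW

Resistance network (inner→outer):
  R_conv,in = 1/(hA) = 1/(1450·7.82) = 8.819×10^-5 K/W
  R_cast iron = L/(kA) = 0.0130/(60.7·7.82) = 2.739×10^-5 K/W
  R_ceramic fibre blanket = L/(kA) = 0.0497/(0.0886·7.82) = 0.07173 K/W
  R_brass = L/(kA) = 0.00374/(102·7.82) = 4.689×10^-6 K/W
  R_conv,out = 1/(hA) = 1/(14.7·7.82) = 0.008699 K/W
ΣR = 8.819×10^-5 + 2.739×10^-5 + 0.07173 + 4.689×10^-6 + 0.008699 = 0.08055 K/W
Q = ΔT/ΣR = (619 K − 306.7 K)/0.08055 = 3880 W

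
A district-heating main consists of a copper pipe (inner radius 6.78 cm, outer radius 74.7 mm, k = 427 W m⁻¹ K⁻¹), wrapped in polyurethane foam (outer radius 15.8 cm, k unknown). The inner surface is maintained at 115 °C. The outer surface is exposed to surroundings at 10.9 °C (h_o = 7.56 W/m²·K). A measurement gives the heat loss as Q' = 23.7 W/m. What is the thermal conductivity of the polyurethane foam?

k = 0.0280 W/m·K

ΣR = ΔT/Q' = |115 − 10.9|/23.7 = 4.392 m·K/W
Known resistances:
  R'_copper = ln(0.0747/0.0678)/(2πk) = 0.09692/(2π·427) = 3.612×10^-5 m·K/W
  R'_conv,out = 1/(2πr h) = 1/(2π·0.158·7.56) = 0.1332 m·K/W
R_polyurethane foam = ΣR − ΣR_known = 4.392 − 0.1332 = 4.259 m·K/W
ln(r₂/r₁)/(2πk) = 4.259 ⇒ k = 0.7491/(2π·4.259) = 0.0280 W/m·K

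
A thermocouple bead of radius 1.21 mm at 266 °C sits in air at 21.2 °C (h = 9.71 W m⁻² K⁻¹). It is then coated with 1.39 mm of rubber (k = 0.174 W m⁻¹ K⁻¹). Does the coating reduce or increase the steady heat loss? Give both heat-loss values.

increases: 0.0437 → 0.173 W

Critical radius for a sphere: r_cr = 2k/h = 0.0358 m = 3.58 cm.
Outer radius after coating: r₂ = 0.00121 + 0.00139 = 0.00260 m.
Since r₁ < r_cr and r₂ ≤ r_cr, the coating moves toward the maximum at r_cr — heat loss rises.
Bare: R = 1/(4πr₁²h) = 5598 K/W; Q = 244.8/5598 = 0.0437 W.
Coated: R = R_cond + R_conv = 1414 K/W; Q = 244.8/1414 = 0.173 W.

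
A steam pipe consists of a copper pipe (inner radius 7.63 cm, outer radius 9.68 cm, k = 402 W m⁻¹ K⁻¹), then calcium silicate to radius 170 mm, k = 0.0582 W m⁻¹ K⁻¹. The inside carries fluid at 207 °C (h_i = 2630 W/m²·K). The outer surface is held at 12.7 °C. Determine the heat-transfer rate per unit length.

Q' = 126 W/m

Resistance network (inner→outer):
  R'_conv,in = 1/(2πr h) = 1/(2π·0.0763·2630) = 7.931×10^-4 m·K/W
  R'_copper = ln(0.0968/0.0763)/(2πk) = 0.2380/(2π·402) = 9.422×10^-5 m·K/W
  R'_calcium silicate = ln(0.170/0.0968)/(2πk) = 0.5632/(2π·0.0582) = 1.540 m·K/W
ΣR = 7.931×10^-4 + 9.422×10^-5 + 1.540 = 1.541 m·K/W
Q' = ΔT/ΣR = (207 °C − 12.7 °C)/1.541 = 126 W/m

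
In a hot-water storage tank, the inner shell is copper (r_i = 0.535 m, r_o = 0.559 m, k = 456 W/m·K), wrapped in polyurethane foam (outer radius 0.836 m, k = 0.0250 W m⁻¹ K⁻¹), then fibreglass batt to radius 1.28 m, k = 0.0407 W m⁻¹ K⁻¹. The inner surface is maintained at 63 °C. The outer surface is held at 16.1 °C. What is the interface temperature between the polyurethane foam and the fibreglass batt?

T = 30.2 °C

Treat each layer as a resistance in series:
  R_copper = (1/0.535 − 1/0.559)/(4πk) = 0.08025/(4π·456) = 1.400×10^-5 K/W
  R_polyurethane foam = (1/0.559 − 1/0.836)/(4πk) = 0.5927/(4π·0.0250) = 1.887 K/W
  R_fibreglass batt = (1/0.836 − 1/1.28)/(4πk) = 0.4149/(4π·0.0407) = 0.8113 K/W
ΣR = 1.400×10^-5 + 1.887 + 0.8113 = 2.698 K/W
Q = ΔT/ΣR = (63 °C − 16.1 °C)/2.698 = 17.38 W
From the inner boundary to the polyurethane foam/fibreglass batt interface, ΣR_partial = 1.887 K/W.
T_interface = T_in − Q·ΣR_partial = 63 °C − (17.38)(1.887) = 30.2 °C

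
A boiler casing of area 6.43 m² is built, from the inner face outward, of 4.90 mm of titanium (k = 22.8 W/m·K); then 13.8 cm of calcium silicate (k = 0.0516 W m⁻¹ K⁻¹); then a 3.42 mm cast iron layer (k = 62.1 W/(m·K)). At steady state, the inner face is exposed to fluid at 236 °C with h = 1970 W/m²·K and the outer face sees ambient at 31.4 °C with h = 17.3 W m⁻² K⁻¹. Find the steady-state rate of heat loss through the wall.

Q = 481 W

Resistance network (inner→outer):
  R_conv,in = 1/(hA) = 1/(1970·6.43) = 7.894×10^-5 K/W
  R_titanium = L/(kA) = 0.00490/(22.8·6.43) = 3.342×10^-5 K/W
  R_calcium silicate = L/(kA) = 0.138/(0.0516·6.43) = 0.4159 K/W
  R_cast iron = L/(kA) = 0.00342/(62.1·6.43) = 8.565×10^-6 K/W
  R_conv,out = 1/(hA) = 1/(17.3·6.43) = 0.008990 K/W
ΣR = 7.894×10^-5 + 3.342×10^-5 + 0.4159 + 8.565×10^-6 + 0.008990 = 0.4250 K/W
Q = ΔT/ΣR = (236 °C − 31.4 °C)/0.4250 = 481 W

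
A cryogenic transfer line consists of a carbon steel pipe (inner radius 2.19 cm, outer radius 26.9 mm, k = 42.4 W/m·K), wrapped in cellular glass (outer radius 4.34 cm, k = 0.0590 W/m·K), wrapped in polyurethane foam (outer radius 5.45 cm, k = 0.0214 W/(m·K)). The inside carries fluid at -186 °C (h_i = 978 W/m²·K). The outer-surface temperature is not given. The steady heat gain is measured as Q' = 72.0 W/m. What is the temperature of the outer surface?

Series resistances:
  R'_conv,in = 1/(2πr h) = 1/(2π·0.0219·978) = 0.007431 m·K/W
  R'_carbon steel = ln(0.0269/0.0219)/(2πk) = 0.2056/(2π·42.4) = 7.719×10^-4 m·K/W
  R'_cellular glass = ln(0.0434/0.0269)/(2πk) = 0.4783/(2π·0.0590) = 1.290 m·K/W
  R'_polyurethane foam = ln(0.0545/0.0434)/(2πk) = 0.2277/(2π·0.0214) = 1.694 m·K/W
ΣR = 2.992 m·K/W
ΔT = Q'·ΣR = 72.0 × 2.992 = 215.4 K
Heat flows inward, so T_out = T_in + ΔT = -186 + 215.4 = 29.4 °C

T_out = 29.4 °C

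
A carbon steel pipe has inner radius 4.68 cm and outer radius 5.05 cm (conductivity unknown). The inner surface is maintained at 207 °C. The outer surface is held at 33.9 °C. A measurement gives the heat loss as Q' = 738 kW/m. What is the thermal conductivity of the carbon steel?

ΣR = ΔT/Q' = |207 − 33.9|/7.38×10^5 = 2.346×10^-4 m·K/W
ln(r₂/r₁)/(2πk) = 2.346×10^-4 ⇒ k = 0.07609/(2π·2.346×10^-4) = 51.6 W/m·K

k = 51.6 W/m·K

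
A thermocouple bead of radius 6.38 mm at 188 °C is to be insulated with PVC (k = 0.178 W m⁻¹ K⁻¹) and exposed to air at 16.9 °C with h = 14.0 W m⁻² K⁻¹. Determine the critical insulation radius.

r_cr = 2.54 cm

For a sphere, r_cr = 2k_ins/h = 2·0.178/14.0 = 0.0254 m = 2.54 cm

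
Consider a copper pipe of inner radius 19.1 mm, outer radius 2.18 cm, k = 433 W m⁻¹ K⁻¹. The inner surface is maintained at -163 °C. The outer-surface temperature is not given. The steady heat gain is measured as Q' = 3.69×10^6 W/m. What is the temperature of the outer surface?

Sum the resistances:
  R'_copper = ln(0.0218/0.0191)/(2πk) = 0.1322/(2π·433) = 4.860×10^-5 m·K/W
ΣR = 4.860×10^-5 m·K/W
ΔT = Q'·ΣR = 3.69×10^6 × 4.860×10^-5 = 179.3 K
Heat flows inward, so T_out = T_in + ΔT = -163 + 179.3 = 16.3 °C

T_out = 16.3 °C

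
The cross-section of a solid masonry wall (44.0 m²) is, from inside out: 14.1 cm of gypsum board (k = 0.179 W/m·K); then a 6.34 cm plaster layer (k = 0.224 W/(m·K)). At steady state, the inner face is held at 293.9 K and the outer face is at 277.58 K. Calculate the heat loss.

Q = 671 W

Resistance network (inner→outer):
  R_gypsum board = L/(kA) = 0.141/(0.179·44.0) = 0.01790 K/W
  R_plaster = L/(kA) = 0.0634/(0.224·44.0) = 0.006433 K/W
ΣR = 0.01790 + 0.006433 = 0.02433 K/W
Q = ΔT/ΣR = (293.9 K − 277.58 K)/0.02433 = 671 W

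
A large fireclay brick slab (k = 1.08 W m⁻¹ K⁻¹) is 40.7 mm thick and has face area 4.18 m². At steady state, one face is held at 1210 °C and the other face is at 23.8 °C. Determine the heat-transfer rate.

Q = 1.32×10^5 W

Q = kA·ΔT/L = 1.08 × 4.18 × |1210 °C − 23.8 °C| / 0.0407 = 1.32×10^5 W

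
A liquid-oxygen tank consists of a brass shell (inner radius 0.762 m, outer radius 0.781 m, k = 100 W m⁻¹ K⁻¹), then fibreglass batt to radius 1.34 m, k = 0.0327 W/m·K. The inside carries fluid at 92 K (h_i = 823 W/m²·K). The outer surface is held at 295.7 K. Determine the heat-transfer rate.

Series thermal resistances, inner to outer:
  R_conv,in = 1/(4πr²h) = 1/(4π·0.762²·823) = 1.665×10^-4 K/W
  R_brass = (1/0.762 − 1/0.781)/(4πk) = 0.03193/(4π·100) = 2.541×10^-5 K/W
  R_fibreglass batt = (1/0.781 − 1/1.34)/(4πk) = 0.5341/(4π·0.0327) = 1.300 K/W
ΣR = 1.665×10^-4 + 2.541×10^-5 + 1.300 = 1.300 K/W
Q = ΔT/ΣR = (92 K − 295.7 K)/1.300 = -157 W
(Negative Q ⇒ heat flows inward; heat gain = 157 W.)

Q = 157 W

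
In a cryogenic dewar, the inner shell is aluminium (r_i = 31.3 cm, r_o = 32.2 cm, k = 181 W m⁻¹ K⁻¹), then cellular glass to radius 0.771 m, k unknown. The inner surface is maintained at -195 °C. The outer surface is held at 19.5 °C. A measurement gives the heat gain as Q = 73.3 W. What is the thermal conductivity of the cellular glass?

ΣR = ΔT/Q = |-195 − 19.5|/73.3 = 2.926 K/W
Known resistances:
  R_aluminium = (1/0.313 − 1/0.322)/(4πk) = 0.08930/(4π·181) = 3.926×10^-5 K/W
R_cellular glass = ΣR − ΣR_known = 2.926 − 3.926×10^-5 = 2.926 K/W
(1/r₁−1/r₂)/(4πk) = 2.926 ⇒ k = 1.809/(4π·2.926) = 0.0492 W/m·K

k = 0.0492 W/m·K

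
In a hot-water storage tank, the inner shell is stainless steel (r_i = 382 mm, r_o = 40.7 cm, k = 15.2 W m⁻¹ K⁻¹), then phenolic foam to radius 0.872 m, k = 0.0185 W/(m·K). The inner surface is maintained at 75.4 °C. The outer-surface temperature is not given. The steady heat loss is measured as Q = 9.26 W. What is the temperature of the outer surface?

T_out = 23.2 °C

Series resistances:
  R_stainless steel = (1/0.382 − 1/0.407)/(4πk) = 0.1608/(4π·15.2) = 8.418×10^-4 K/W
  R_phenolic foam = (1/0.407 − 1/0.872)/(4πk) = 1.310/(4π·0.0185) = 5.636 K/W
ΣR = 5.637 K/W
ΔT = Q·ΣR = 9.26 × 5.637 = 52.20 K
Heat flows outward, so T_out = T_in − ΔT = 75.4 − 52.20 = 23.2 °C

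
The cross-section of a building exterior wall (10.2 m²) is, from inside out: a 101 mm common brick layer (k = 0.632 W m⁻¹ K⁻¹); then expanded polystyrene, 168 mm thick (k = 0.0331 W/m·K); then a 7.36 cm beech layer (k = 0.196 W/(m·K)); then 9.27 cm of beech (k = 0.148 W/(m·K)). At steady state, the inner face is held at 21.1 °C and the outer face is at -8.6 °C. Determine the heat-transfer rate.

Series thermal resistances, inner to outer:
  R_common brick = L/(kA) = 0.101/(0.632·10.2) = 0.01567 K/W
  R_expanded polystyrene = L/(kA) = 0.168/(0.0331·10.2) = 0.4976 K/W
  R_beech = L/(kA) = 0.0736/(0.196·10.2) = 0.03681 K/W
  R_beech = L/(kA) = 0.0927/(0.148·10.2) = 0.06141 K/W
ΣR = 0.01567 + 0.4976 + 0.03681 + 0.06141 = 0.6115 K/W
Q = ΔT/ΣR = (21.1 °C − -8.6 °C)/0.6115 = 48.6 W

Q = 48.6 W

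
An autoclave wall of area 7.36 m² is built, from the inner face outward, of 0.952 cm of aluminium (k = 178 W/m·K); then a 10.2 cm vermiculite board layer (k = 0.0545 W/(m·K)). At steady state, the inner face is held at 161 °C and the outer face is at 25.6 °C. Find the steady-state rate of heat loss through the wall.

Q = 532 W

Series thermal resistances, inner to outer:
  R_aluminium = L/(kA) = 0.00952/(178·7.36) = 7.267×10^-6 K/W
  R_vermiculite board = L/(kA) = 0.102/(0.0545·7.36) = 0.2543 K/W
ΣR = 7.267×10^-6 + 0.2543 = 0.2543 K/W
Q = ΔT/ΣR = (161 °C − 25.6 °C)/0.2543 = 532 W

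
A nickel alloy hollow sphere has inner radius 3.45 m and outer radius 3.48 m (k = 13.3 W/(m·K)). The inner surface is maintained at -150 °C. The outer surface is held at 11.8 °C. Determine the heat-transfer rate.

Q = 10800 kW

Q = 4πk·ΔT/(1/r₁ − 1/r₂) = 4π × 13.3 × 161.8 / (1/3.45 − 1/3.48) = 1.08×10^7 W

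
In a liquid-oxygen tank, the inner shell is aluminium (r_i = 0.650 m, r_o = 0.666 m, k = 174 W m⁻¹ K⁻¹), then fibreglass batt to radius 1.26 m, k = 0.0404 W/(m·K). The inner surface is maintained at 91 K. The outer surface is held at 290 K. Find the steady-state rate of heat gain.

Resistance network (inner→outer):
  R_aluminium = (1/0.650 − 1/0.666)/(4πk) = 0.03696/(4π·174) = 1.690×10^-5 K/W
  R_fibreglass batt = (1/0.666 − 1/1.26)/(4πk) = 0.7079/(4π·0.0404) = 1.394 K/W
ΣR = 1.690×10^-5 + 1.394 = 1.394 K/W
Q = ΔT/ΣR = (91 K − 290 K)/1.394 = -143 W
(Negative Q ⇒ heat flows inward; heat gain = 143 W.)

Q = 143 W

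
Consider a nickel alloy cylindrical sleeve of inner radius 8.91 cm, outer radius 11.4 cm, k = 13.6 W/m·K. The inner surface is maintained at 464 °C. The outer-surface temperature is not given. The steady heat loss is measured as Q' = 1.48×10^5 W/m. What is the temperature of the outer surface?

T_out = 37.2 °C

Sum the resistances:
  R'_nickel alloy = ln(0.114/0.0891)/(2πk) = 0.2464/(2π·13.6) = 0.002884 m·K/W
ΣR = 0.002884 m·K/W
ΔT = Q'·ΣR = 1.48×10^5 × 0.002884 = 426.8 K
Heat flows outward, so T_out = T_in − ΔT = 464 − 426.8 = 37.2 °C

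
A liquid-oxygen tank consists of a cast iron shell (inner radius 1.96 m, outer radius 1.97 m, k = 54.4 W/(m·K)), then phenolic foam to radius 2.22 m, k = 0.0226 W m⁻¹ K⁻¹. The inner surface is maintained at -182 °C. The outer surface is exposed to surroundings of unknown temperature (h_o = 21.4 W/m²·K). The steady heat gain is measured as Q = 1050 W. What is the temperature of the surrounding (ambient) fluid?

T_out = 30.1 °C

Sum the resistances:
  R_cast iron = (1/1.96 − 1/1.97)/(4πk) = 0.002590/(4π·54.4) = 3.789×10^-6 K/W
  R_phenolic foam = (1/1.97 − 1/2.22)/(4πk) = 0.05716/(4π·0.0226) = 0.2013 K/W
  R_conv,out = 1/(4πr²h) = 1/(4π·2.22²·21.4) = 7.545×10^-4 K/W
ΣR = 0.2020 K/W
ΔT = Q·ΣR = 1050 × 0.2020 = 212.1 K
Heat flows inward, so T_out = T_in + ΔT = -182 + 212.1 = 30.1 °C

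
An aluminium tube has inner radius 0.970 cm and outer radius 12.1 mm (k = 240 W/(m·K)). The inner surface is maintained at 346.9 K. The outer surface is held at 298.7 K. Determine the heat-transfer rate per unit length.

Q' = 3.29×10^5 W/m

Q' = 2πk·ΔT/ln(r₂/r₁) = 2π × 240 × 48.2 / ln(0.0121/0.00970) = 3.29×10^5 W/m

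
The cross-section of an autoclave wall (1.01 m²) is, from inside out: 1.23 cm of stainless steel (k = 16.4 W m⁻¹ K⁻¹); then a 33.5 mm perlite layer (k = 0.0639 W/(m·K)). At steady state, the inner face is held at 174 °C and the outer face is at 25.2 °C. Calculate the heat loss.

Resistance network (inner→outer):
  R_stainless steel = L/(kA) = 0.0123/(16.4·1.01) = 7.426×10^-4 K/W
  R_perlite = L/(kA) = 0.0335/(0.0639·1.01) = 0.5191 K/W
ΣR = 7.426×10^-4 + 0.5191 = 0.5198 K/W
Q = ΔT/ΣR = (174 °C − 25.2 °C)/0.5198 = 286 W

Q = 286 W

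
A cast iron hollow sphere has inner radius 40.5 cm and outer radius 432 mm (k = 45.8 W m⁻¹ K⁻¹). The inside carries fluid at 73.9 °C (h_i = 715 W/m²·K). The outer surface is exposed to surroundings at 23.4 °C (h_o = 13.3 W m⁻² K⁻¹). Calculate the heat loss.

Q = 1530 W

Resistance network (inner→outer):
  R_conv,in = 1/(4πr²h) = 1/(4π·0.405²·715) = 6.785×10^-4 K/W
  R_cast iron = (1/0.405 − 1/0.432)/(4πk) = 0.1543/(4π·45.8) = 2.681×10^-4 K/W
  R_conv,out = 1/(4πr²h) = 1/(4π·0.432²·13.3) = 0.03206 K/W
ΣR = 6.785×10^-4 + 2.681×10^-4 + 0.03206 = 0.03301 K/W
Q = ΔT/ΣR = (73.9 °C − 23.4 °C)/0.03301 = 1530 W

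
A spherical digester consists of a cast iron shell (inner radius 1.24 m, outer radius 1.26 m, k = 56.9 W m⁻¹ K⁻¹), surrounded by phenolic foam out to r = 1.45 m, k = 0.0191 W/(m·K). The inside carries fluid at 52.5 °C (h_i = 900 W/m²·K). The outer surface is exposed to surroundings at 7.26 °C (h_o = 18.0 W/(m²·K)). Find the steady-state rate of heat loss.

Resistance network (inner→outer):
  R_conv,in = 1/(4πr²h) = 1/(4π·1.24²·900) = 5.750×10^-5 K/W
  R_cast iron = (1/1.24 − 1/1.26)/(4πk) = 0.01280/(4π·56.9) = 1.790×10^-5 K/W
  R_phenolic foam = (1/1.26 − 1/1.45)/(4πk) = 0.1040/(4π·0.0191) = 0.4333 K/W
  R_conv,out = 1/(4πr²h) = 1/(4π·1.45²·18.0) = 0.002103 K/W
ΣR = 5.750×10^-5 + 1.790×10^-5 + 0.4333 + 0.002103 = 0.4355 K/W
Q = ΔT/ΣR = (52.5 °C − 7.26 °C)/0.4355 = 104 W

Q = 104 W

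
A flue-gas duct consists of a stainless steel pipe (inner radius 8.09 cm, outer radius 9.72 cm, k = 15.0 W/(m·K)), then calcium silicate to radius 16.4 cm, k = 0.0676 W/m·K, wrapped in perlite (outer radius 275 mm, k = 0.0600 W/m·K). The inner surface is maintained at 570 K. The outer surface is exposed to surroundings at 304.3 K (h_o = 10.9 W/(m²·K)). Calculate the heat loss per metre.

Resistance network (inner→outer):
  R'_stainless steel = ln(0.0972/0.0809)/(2πk) = 0.1836/(2π·15.0) = 0.001948 m·K/W
  R'_calcium silicate = ln(0.164/0.0972)/(2πk) = 0.5231/(2π·0.0676) = 1.232 m·K/W
  R'_perlite = ln(0.275/0.164)/(2πk) = 0.5169/(2π·0.0600) = 1.371 m·K/W
  R'_conv,out = 1/(2πr h) = 1/(2π·0.275·10.9) = 0.05310 m·K/W
ΣR = 0.001948 + 1.232 + 1.371 + 0.05310 = 2.658 m·K/W
Q' = ΔT/ΣR = (570 K − 304.3 K)/2.658 = 100 W/m

Q' = 100 W/m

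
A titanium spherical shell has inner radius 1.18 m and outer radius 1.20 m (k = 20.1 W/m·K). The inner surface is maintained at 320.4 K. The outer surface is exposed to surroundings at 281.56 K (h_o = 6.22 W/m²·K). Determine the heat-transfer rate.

Series thermal resistances, inner to outer:
  R_titanium = (1/1.18 − 1/1.20)/(4πk) = 0.01412/(4π·20.1) = 5.592×10^-5 K/W
  R_conv,out = 1/(4πr²h) = 1/(4π·1.20²·6.22) = 0.008885 K/W
ΣR = 5.592×10^-5 + 0.008885 = 0.008941 K/W
Q = ΔT/ΣR = (320.4 K − 281.56 K)/0.008941 = 4340 W

Q = 4.34 kW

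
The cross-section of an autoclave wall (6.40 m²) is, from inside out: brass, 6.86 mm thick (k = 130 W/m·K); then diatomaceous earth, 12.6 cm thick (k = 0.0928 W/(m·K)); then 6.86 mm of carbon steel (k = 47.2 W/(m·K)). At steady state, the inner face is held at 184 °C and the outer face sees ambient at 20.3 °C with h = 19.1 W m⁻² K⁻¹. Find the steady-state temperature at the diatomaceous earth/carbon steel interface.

Series thermal resistances, inner to outer:
  R_brass = L/(kA) = 0.00686/(130·6.40) = 8.245×10^-6 K/W
  R_diatomaceous earth = L/(kA) = 0.126/(0.0928·6.40) = 0.2121 K/W
  R_carbon steel = L/(kA) = 0.00686/(47.2·6.40) = 2.271×10^-5 K/W
  R_conv,out = 1/(hA) = 1/(19.1·6.40) = 0.008181 K/W
ΣR = 8.245×10^-6 + 0.2121 + 2.271×10^-5 + 0.008181 = 0.2203 K/W
Q = ΔT/ΣR = (184 °C − 20.3 °C)/0.2203 = 743.1 W
From the inner boundary to the diatomaceous earth/carbon steel interface, ΣR_partial = 0.2121 K/W.
T_interface = T_in − Q·ΣR_partial = 184 °C − (743.1)(0.2121) = 26.4 °C

T = 26.4 °C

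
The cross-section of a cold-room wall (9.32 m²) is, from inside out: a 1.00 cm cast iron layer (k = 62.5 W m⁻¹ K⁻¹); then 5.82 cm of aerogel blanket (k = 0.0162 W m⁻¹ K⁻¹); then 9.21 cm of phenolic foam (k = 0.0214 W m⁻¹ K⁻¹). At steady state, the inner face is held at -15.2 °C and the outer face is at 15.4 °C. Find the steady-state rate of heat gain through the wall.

Q = 36.1 W

Resistance network (inner→outer):
  R_cast iron = L/(kA) = 0.0100/(62.5·9.32) = 1.717×10^-5 K/W
  R_aerogel blanket = L/(kA) = 0.0582/(0.0162·9.32) = 0.3855 K/W
  R_phenolic foam = L/(kA) = 0.0921/(0.0214·9.32) = 0.4618 K/W
ΣR = 1.717×10^-5 + 0.3855 + 0.4618 = 0.8473 K/W
Q = ΔT/ΣR = (-15.2 °C − 15.4 °C)/0.8473 = -36.1 W
(Negative Q ⇒ heat flows inward; heat gain = 36.1 W.)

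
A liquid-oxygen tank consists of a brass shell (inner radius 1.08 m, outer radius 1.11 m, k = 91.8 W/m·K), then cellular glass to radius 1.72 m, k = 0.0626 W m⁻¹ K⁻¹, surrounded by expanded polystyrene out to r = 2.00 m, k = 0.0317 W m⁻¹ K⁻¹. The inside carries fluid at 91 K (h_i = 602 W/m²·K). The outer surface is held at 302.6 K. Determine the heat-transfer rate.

Series thermal resistances, inner to outer:
  R_conv,in = 1/(4πr²h) = 1/(4π·1.08²·602) = 1.133×10^-4 K/W
  R_brass = (1/1.08 − 1/1.11)/(4πk) = 0.02503/(4π·91.8) = 2.169×10^-5 K/W
  R_cellular glass = (1/1.11 − 1/1.72)/(4πk) = 0.3195/(4π·0.0626) = 0.4062 K/W
  R_expanded polystyrene = (1/1.72 − 1/2.00)/(4πk) = 0.08140/(4π·0.0317) = 0.2043 K/W
ΣR = 1.133×10^-4 + 2.169×10^-5 + 0.4062 + 0.2043 = 0.6106 K/W
Q = ΔT/ΣR = (91 K − 302.6 K)/0.6106 = -347 W
(Negative Q ⇒ heat flows inward; heat gain = 347 W.)

Q = 347 W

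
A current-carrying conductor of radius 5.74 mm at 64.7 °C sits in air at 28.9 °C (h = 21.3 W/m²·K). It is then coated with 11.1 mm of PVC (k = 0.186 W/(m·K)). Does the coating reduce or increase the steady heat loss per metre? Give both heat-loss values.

reduces: 27.5 → 26.2 W/m

Critical radius for a cylinder: r_cr = k/h = 0.00873 m = 0.873 cm.
Outer radius after coating: r₂ = 0.00574 + 0.0111 = 0.01684 m.
r₁ < r_cr < r₂: heat loss rises to a maximum at r_cr then falls. Whether the coating helps depends on whether Q(r₂) has dropped back below Q(r₁).
Bare: R = 1/(2πr₁h) = 1.302 m·K/W; Q = 35.8/1.302 = 27.5 W/m.
Coated: R = R_cond + R_conv = 1.365 m·K/W; Q = 35.8/1.365 = 26.2 W/m.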